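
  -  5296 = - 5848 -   -  552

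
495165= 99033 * 5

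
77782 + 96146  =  173928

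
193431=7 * 27633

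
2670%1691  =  979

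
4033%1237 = 322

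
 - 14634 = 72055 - 86689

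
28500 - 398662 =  - 370162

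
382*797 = 304454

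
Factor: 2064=2^4*3^1*43^1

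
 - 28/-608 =7/152 = 0.05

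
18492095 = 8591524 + 9900571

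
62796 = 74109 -11313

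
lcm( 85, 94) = 7990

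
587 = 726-139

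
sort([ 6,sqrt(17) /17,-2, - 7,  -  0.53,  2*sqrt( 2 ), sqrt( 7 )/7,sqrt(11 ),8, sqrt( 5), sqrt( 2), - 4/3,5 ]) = [ - 7,-2, - 4/3, - 0.53, sqrt( 17 ) /17,  sqrt( 7) /7, sqrt( 2 ) , sqrt( 5 ), 2 * sqrt(2), sqrt( 11), 5,6,8] 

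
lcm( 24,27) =216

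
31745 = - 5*( - 6349)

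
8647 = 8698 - 51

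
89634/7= 89634/7 = 12804.86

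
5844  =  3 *1948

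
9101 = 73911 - 64810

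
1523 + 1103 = 2626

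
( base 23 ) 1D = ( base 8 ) 44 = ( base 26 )1a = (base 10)36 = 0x24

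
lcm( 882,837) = 82026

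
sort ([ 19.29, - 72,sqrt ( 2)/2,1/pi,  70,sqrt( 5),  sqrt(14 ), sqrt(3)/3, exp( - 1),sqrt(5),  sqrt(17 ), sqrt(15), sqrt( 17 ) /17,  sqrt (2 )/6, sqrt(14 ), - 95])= [ - 95, - 72,  sqrt(2) /6,sqrt( 17)/17, 1/pi,exp( - 1),sqrt( 3)/3,sqrt(2)/2, sqrt(5),  sqrt(5),  sqrt(14),  sqrt(14), sqrt( 15 ), sqrt(17),19.29 , 70 ]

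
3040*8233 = 25028320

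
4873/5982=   4873/5982 = 0.81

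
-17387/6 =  - 2898 + 1/6  =  -2897.83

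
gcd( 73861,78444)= 1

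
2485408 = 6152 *404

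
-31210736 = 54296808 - 85507544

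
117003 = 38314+78689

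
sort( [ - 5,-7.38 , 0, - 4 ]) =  [ - 7.38, - 5, - 4, 0] 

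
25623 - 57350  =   - 31727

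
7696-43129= - 35433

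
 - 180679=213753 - 394432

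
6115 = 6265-150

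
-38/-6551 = 38/6551 = 0.01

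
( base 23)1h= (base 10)40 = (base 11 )37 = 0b101000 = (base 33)17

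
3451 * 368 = 1269968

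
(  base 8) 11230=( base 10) 4760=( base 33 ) 4c8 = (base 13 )2222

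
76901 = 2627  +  74274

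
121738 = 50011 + 71727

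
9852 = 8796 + 1056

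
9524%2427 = 2243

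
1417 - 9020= - 7603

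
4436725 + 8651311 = 13088036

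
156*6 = 936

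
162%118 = 44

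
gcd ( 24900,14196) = 12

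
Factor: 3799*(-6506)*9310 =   -  2^2*5^1*7^2*19^1*29^1*131^1*3253^1 = -230108697140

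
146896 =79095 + 67801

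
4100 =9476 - 5376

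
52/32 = 13/8 = 1.62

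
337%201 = 136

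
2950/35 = 84 + 2/7 = 84.29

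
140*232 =32480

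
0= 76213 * 0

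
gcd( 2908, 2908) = 2908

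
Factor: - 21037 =-109^1 * 193^1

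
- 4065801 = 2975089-7040890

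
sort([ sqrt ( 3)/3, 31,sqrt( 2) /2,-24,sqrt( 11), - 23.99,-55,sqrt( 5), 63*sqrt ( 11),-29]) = [ - 55, - 29,-24, -23.99,sqrt(3 )/3,  sqrt( 2)/2, sqrt( 5),sqrt( 11 ), 31,63*sqrt( 11 )]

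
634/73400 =317/36700=0.01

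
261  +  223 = 484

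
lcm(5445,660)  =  21780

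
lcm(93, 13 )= 1209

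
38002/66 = 19001/33 = 575.79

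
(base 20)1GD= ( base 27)104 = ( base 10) 733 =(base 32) MT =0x2DD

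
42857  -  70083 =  -27226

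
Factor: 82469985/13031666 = 2^( - 1) * 3^1 * 5^1 * 13^1 * 43^( -1 ) * 151531^ ( - 1)*422923^1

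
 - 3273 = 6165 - 9438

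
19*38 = 722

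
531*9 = 4779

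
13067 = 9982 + 3085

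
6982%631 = 41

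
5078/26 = 195 + 4/13 = 195.31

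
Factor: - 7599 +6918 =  - 3^1*227^1= - 681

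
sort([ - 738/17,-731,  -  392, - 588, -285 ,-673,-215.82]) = [- 731,-673,-588, - 392,-285, - 215.82,-738/17]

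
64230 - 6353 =57877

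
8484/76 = 111 + 12/19=111.63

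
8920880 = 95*93904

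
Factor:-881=-881^1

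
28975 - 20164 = 8811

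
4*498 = 1992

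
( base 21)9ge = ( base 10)4319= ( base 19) bi6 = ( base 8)10337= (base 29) 53r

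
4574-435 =4139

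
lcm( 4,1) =4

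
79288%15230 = 3138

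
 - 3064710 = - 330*9287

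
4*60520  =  242080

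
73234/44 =1664 + 9/22 = 1664.41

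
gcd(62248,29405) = 1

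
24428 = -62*( - 394) 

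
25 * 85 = 2125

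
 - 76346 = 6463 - 82809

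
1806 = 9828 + -8022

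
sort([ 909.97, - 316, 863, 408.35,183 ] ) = [ - 316 , 183, 408.35,863, 909.97]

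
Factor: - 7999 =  - 19^1*421^1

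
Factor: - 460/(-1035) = 2^2*3^( - 2 ) = 4/9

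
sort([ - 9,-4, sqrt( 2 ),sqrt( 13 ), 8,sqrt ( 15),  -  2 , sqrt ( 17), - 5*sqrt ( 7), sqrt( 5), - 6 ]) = [ - 5*sqrt(7 ),  -  9,-6, - 4, - 2,sqrt ( 2), sqrt( 5 ), sqrt ( 13 ),sqrt( 15), sqrt(17 ), 8 ] 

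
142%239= 142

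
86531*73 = 6316763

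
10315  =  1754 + 8561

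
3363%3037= 326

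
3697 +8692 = 12389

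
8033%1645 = 1453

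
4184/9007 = 4184/9007 = 0.46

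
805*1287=1036035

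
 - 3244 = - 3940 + 696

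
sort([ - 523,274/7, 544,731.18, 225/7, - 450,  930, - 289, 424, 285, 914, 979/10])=[ - 523,- 450,-289, 225/7,274/7, 979/10,285,  424, 544, 731.18, 914, 930 ]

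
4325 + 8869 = 13194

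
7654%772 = 706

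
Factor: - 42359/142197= -3^( - 1) * 11^( - 1)* 31^(-1)*139^( - 1)*42359^1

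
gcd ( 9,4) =1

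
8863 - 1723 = 7140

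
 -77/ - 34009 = 77/34009 = 0.00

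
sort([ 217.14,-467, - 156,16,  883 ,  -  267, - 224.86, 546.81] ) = [ - 467 , - 267, - 224.86,-156 , 16, 217.14,546.81,883]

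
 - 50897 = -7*7271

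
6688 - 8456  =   - 1768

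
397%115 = 52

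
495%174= 147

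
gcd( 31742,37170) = 118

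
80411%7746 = 2951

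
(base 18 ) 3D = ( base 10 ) 67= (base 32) 23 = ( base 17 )3G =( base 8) 103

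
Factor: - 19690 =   -  2^1 * 5^1 * 11^1*179^1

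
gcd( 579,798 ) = 3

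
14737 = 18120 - 3383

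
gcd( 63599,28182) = 1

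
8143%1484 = 723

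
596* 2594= 1546024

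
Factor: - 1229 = -1229^1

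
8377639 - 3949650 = 4427989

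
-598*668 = -399464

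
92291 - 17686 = 74605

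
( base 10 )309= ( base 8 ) 465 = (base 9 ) 373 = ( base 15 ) 159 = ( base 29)AJ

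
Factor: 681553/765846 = 2^( - 1 )*3^( - 2) * 61^1*157^( - 1) * 271^( - 1 )*11173^1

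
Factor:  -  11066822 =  - 2^1 * 13^1*499^1 * 853^1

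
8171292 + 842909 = 9014201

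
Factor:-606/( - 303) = 2^1= 2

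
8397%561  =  543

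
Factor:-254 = -2^1*127^1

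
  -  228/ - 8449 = 228/8449 = 0.03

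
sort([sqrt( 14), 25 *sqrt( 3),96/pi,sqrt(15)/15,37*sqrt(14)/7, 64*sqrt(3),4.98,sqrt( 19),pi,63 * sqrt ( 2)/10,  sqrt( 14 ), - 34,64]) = [ - 34 , sqrt( 15) /15,pi,sqrt(14 ), sqrt(14 ),  sqrt (19),4.98,63*sqrt(2 ) /10,37*sqrt(14) /7,  96/pi,25*sqrt( 3),64,64*sqrt (3 )]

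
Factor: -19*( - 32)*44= 2^7*11^1*19^1 = 26752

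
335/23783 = 335/23783=0.01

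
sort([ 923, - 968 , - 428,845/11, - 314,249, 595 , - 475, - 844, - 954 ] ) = [ - 968, - 954,  -  844,-475 ,-428, - 314, 845/11, 249 , 595,923 ] 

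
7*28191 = 197337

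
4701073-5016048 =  -314975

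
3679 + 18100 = 21779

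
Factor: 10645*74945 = 797789525 = 5^2*13^1 * 1153^1*2129^1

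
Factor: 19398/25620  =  2^( - 1)*5^(- 1 )*7^( - 1 )*53^1 = 53/70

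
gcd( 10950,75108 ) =6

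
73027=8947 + 64080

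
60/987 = 20/329 = 0.06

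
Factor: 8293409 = 23^1*113^1 * 3191^1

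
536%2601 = 536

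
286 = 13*22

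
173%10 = 3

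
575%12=11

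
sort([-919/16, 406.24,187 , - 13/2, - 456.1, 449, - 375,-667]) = [ - 667, - 456.1, - 375, - 919/16,  -  13/2,  187, 406.24, 449]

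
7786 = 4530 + 3256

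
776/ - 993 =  - 776/993  =  - 0.78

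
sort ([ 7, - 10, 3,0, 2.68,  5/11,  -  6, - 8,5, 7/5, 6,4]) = [- 10, - 8,  -  6,  0, 5/11,7/5, 2.68, 3,  4, 5,6,7]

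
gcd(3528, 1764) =1764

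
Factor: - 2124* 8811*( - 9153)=2^2*3^8*11^1*59^1*89^1 * 113^1 = 171294404292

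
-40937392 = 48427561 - 89364953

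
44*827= 36388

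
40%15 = 10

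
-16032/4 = -4008= - 4008.00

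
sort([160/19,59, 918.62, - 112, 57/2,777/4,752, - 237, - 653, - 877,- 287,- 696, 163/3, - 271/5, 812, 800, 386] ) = [-877, - 696 , - 653, - 287, - 237, - 112, - 271/5, 160/19, 57/2,163/3,  59, 777/4, 386, 752,  800, 812, 918.62] 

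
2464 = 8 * 308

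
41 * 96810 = 3969210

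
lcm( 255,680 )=2040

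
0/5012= 0 = 0.00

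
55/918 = 55/918 = 0.06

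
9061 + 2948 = 12009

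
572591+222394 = 794985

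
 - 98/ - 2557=98/2557 = 0.04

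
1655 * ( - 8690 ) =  - 14381950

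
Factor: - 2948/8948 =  - 737/2237 = - 11^1*67^1*2237^( - 1 )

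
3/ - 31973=  -  1+31970/31973 =- 0.00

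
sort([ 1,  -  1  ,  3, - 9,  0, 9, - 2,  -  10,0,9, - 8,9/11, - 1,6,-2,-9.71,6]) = [ - 10, - 9.71, - 9, - 8, - 2,  -  2, - 1, - 1, 0, 0,9/11,  1, 3, 6,6, 9,9]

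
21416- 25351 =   -  3935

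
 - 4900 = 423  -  5323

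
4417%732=25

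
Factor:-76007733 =-3^1*19^1  *  919^1*1451^1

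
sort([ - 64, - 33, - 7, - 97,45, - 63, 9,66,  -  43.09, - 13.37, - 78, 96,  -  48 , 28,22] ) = [  -  97, - 78, - 64, - 63, - 48, - 43.09, - 33,- 13.37, - 7,9,  22,28,45,66, 96 ]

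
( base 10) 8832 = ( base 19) 158G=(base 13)4035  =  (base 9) 13103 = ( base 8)21200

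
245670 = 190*1293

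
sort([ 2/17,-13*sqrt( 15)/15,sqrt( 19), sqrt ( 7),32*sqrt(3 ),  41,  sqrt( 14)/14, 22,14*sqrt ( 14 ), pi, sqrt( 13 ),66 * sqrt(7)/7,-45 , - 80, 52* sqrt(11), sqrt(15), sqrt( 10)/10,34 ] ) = [ - 80, - 45, - 13 * sqrt(15 ) /15 , 2/17, sqrt(14)/14,sqrt( 10 )/10,sqrt( 7), pi,sqrt( 13 ),sqrt(15), sqrt( 19), 22,66*sqrt( 7) /7,34,41,14*sqrt( 14 ), 32*sqrt(3),  52* sqrt( 11)] 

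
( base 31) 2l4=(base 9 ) 3473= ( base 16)A11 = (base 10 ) 2577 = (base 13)1233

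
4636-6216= -1580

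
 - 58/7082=-1+ 3512/3541 = - 0.01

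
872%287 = 11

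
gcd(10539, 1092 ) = 3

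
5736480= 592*9690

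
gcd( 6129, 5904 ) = 9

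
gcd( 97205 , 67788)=1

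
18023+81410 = 99433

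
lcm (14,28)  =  28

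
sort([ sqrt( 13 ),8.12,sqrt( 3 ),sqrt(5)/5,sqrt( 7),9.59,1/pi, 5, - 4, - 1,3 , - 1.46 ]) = [-4,- 1.46, - 1,1/pi,sqrt( 5 )/5,sqrt( 3 ),sqrt( 7 ),3,sqrt(13),5, 8.12,9.59] 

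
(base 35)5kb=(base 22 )E2G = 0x1ab4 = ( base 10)6836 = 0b1101010110100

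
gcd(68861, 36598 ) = 1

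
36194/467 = 77+235/467  =  77.50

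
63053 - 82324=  - 19271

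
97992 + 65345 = 163337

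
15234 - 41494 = -26260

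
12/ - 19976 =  - 1+4991/4994 =- 0.00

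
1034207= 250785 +783422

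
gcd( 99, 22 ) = 11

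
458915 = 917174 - 458259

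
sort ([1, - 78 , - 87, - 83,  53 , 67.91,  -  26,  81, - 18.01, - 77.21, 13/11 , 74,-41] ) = [ - 87,-83 , - 78, - 77.21,  -  41,-26, - 18.01, 1, 13/11, 53,  67.91,74,  81 ] 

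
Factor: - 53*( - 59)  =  3127 =53^1*59^1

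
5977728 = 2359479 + 3618249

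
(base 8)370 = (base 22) B6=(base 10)248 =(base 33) 7h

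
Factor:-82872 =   -  2^3*3^2 * 1151^1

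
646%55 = 41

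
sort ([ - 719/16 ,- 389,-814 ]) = [ - 814 , - 389, - 719/16 ]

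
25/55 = 5/11  =  0.45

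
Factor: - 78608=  - 2^4*17^3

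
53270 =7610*7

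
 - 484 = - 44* 11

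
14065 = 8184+5881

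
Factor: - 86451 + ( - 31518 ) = - 117969 = -3^1* 39323^1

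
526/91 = 5+71/91=5.78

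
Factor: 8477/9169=7^2*53^( - 1) =49/53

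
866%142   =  14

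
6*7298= 43788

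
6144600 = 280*21945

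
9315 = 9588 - 273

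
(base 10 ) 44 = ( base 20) 24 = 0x2c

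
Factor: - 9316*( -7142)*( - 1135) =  - 75517079720 = - 2^3  *5^1 * 17^1*137^1 * 227^1*3571^1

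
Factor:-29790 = -2^1*3^2*5^1 * 331^1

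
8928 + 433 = 9361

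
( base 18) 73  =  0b10000001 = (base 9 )153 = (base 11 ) 108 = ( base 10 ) 129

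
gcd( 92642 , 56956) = 2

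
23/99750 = 23/99750 = 0.00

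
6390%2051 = 237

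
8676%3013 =2650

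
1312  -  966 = 346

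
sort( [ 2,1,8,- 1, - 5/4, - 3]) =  [ - 3, - 5/4 , - 1,1,2, 8]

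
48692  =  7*6956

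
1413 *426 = 601938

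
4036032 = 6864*588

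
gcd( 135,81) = 27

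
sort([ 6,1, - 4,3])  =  [ -4, 1,3, 6] 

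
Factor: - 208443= - 3^1*69481^1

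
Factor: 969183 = 3^2*107687^1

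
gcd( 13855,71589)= 1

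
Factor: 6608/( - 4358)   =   - 3304/2179 = - 2^3 * 7^1 * 59^1 * 2179^( - 1) 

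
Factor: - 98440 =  - 2^3*5^1*23^1 * 107^1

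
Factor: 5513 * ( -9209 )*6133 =-311367607861 = -37^1*149^1*6133^1*9209^1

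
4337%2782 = 1555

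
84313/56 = 1505 + 33/56 = 1505.59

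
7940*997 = 7916180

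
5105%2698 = 2407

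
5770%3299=2471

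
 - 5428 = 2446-7874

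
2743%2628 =115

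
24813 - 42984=-18171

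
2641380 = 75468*35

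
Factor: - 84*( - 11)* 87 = 2^2*3^2*7^1* 11^1*29^1= 80388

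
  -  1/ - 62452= 1/62452 = 0.00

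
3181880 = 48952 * 65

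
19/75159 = 19/75159= 0.00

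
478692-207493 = 271199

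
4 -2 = 2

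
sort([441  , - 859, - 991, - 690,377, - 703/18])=[ - 991 , - 859, - 690, - 703/18,377,  441 ]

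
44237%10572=1949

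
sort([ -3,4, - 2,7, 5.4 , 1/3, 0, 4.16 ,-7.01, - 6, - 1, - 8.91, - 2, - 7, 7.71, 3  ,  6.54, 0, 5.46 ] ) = [-8.91  ,-7.01 , - 7, -6, - 3,  -  2, - 2,- 1, 0, 0, 1/3, 3,4, 4.16, 5.4,5.46,6.54, 7, 7.71 ]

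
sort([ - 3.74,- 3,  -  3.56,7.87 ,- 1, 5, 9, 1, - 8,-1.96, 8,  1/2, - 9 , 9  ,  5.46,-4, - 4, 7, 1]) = [ - 9, - 8,- 4, - 4, - 3.74, - 3.56,-3,  -  1.96,-1,  1/2,1, 1,5,5.46 , 7 , 7.87,8, 9, 9 ]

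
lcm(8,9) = 72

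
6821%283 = 29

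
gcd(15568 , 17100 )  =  4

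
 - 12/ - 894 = 2/149 = 0.01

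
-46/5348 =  -1 + 2651/2674  =  - 0.01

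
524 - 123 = 401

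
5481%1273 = 389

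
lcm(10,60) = 60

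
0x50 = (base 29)2m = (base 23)3b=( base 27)2q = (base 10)80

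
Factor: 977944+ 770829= 13^1* 17^1 * 41^1 * 193^1= 1748773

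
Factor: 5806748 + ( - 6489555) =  - 59^1*71^1*163^1 = - 682807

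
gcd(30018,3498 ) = 6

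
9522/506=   207/11 = 18.82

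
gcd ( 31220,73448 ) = 4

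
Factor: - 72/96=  - 2^( - 2 ) * 3^1 = - 3/4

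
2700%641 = 136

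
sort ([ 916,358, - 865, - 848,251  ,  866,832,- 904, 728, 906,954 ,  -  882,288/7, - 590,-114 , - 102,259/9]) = [ -904,  -  882,-865, - 848,  -  590,  -  114, - 102, 259/9, 288/7,251,  358,728,832, 866,906, 916,954]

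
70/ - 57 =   -  2+44/57= - 1.23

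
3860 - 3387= 473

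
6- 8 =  - 2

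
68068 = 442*154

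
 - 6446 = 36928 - 43374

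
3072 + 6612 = 9684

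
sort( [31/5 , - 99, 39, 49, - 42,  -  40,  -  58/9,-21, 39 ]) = [ - 99, - 42,- 40, - 21 ,  -  58/9, 31/5 , 39, 39,  49 ] 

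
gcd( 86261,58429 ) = 7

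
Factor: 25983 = 3^2*2887^1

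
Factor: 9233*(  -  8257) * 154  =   - 11740479674 = -2^1*7^2*11^1*23^1*359^1*1319^1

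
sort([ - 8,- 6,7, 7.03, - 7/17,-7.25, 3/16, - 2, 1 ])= [ - 8, - 7.25, - 6 , - 2, - 7/17,  3/16, 1, 7, 7.03] 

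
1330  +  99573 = 100903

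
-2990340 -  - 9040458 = 6050118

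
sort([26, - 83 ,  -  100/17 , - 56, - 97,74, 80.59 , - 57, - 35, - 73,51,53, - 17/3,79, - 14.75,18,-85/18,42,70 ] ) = [ - 97 , - 83, - 73,-57, - 56 ,-35, - 14.75, - 100/17, - 17/3 , - 85/18,18, 26,42,51, 53, 70, 74 , 79,80.59 ] 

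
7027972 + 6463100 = 13491072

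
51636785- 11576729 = 40060056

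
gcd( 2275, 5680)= 5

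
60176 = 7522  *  8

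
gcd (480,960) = 480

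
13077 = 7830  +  5247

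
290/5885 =58/1177 =0.05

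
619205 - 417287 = 201918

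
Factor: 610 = 2^1 * 5^1 * 61^1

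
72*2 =144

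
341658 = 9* 37962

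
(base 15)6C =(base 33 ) 33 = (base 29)3f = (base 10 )102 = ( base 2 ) 1100110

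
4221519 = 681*6199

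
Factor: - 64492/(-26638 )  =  2^1*19^( - 1 )*23^1  =  46/19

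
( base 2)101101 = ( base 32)1d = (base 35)1A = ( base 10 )45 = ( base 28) 1h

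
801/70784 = 801/70784 = 0.01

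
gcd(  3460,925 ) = 5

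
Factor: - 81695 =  - 5^1*16339^1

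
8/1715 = 8/1715 = 0.00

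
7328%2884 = 1560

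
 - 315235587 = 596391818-911627405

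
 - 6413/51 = -126 +13/51 = -125.75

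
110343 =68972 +41371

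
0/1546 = 0 =0.00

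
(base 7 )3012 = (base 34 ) ui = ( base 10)1038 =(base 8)2016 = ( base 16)40e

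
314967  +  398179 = 713146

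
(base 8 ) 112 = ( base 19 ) 3H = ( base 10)74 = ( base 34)26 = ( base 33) 28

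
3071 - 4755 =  - 1684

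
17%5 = 2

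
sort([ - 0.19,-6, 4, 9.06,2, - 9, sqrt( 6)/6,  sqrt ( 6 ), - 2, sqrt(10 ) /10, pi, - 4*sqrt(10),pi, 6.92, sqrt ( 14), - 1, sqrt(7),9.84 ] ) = [ - 4 *sqrt(10) ,-9, - 6 ,-2, - 1, - 0.19,sqrt( 10)/10,  sqrt(6)/6,  2, sqrt( 6), sqrt(7),pi,pi,sqrt(14 ),4, 6.92,9.06, 9.84]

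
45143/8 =5642  +  7/8 = 5642.88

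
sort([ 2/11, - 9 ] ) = [ - 9, 2/11]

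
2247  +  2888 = 5135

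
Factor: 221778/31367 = 2^1*3^4 * 7^( - 1)*37^2  *4481^( - 1) 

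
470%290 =180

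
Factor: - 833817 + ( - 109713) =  - 943530=- 2^1 * 3^1*5^1*7^1 *4493^1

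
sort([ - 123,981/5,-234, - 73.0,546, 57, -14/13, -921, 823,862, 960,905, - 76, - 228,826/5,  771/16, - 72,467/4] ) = [ - 921, - 234, - 228, - 123, - 76 , - 73.0, - 72, -14/13, 771/16, 57,467/4,826/5,  981/5,546,823, 862,905,960] 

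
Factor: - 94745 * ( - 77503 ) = 5^1*7^1*17^1*47^1*97^1*2707^1 = 7343021735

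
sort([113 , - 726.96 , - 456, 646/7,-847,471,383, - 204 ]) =[ - 847,-726.96, - 456, - 204, 646/7,  113 , 383, 471] 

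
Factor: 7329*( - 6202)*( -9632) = 2^6*3^1 * 7^3*43^1 *349^1*443^1=437817339456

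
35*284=9940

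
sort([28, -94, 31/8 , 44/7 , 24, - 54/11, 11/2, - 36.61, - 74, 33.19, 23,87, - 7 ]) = [ - 94, - 74, - 36.61, - 7, - 54/11,  31/8, 11/2 , 44/7,  23, 24,28, 33.19,87 ] 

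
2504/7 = 357 + 5/7 =357.71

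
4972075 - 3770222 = 1201853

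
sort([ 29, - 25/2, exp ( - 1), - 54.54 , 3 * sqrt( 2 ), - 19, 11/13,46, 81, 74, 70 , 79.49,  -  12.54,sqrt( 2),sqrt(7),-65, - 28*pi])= [  -  28*pi, - 65, - 54.54,-19, - 12.54, - 25/2, exp(  -  1), 11/13,sqrt( 2), sqrt( 7), 3*  sqrt( 2),29, 46, 70, 74, 79.49,  81]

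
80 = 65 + 15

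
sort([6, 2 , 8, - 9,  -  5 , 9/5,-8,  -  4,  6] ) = [- 9, - 8,-5, - 4, 9/5,2, 6, 6,8]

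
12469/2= 6234  +  1/2 = 6234.50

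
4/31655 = 4/31655 = 0.00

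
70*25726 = 1800820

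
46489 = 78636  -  32147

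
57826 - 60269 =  - 2443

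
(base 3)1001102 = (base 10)767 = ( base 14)3cb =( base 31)ON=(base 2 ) 1011111111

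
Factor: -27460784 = -2^4*13^1*47^1 * 53^2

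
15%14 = 1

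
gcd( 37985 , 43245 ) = 5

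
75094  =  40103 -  - 34991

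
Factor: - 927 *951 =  - 881577 = - 3^3*103^1*317^1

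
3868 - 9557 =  - 5689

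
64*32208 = 2061312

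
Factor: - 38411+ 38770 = 359 = 359^1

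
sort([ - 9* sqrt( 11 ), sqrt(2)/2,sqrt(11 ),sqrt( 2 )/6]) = [ - 9 * sqrt( 11), sqrt( 2) /6, sqrt( 2 )/2, sqrt( 11)]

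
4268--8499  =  12767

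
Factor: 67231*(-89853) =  - 6040907043 = - 3^1 * 61^1*491^1 *67231^1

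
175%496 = 175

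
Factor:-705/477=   -3^(  -  1)  *  5^1*47^1 * 53^(  -  1 ) = - 235/159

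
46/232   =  23/116=0.20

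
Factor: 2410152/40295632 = 301269/5036954 = 2^( - 1 )*3^1 * 13^ (-1)*23^ ( - 1)*233^1*431^1*8423^( - 1) 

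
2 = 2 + 0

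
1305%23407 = 1305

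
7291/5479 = 1+1812/5479 = 1.33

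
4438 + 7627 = 12065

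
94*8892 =835848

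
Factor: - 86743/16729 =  - 16729^ ( - 1 )*86743^1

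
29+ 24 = 53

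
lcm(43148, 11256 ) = 258888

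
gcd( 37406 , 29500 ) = 118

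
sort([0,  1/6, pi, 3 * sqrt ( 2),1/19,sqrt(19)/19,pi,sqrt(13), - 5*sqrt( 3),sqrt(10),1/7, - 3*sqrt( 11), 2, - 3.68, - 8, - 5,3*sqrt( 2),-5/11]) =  [ - 3*sqrt (11), - 5 * sqrt( 3), - 8, - 5, - 3.68, - 5/11 , 0,1/19,1/7 , 1/6,sqrt (19)/19,2,pi, pi,sqrt(10),sqrt( 13), 3*sqrt(2),3 *sqrt( 2 )]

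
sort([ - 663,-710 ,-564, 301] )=[-710, - 663, -564,301]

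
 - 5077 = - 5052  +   - 25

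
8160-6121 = 2039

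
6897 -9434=-2537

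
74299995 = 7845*9471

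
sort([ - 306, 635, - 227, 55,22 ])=[ - 306, - 227,  22,  55,635 ] 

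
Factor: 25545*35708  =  2^2* 3^1* 5^1*13^1 * 79^1 * 113^1*131^1  =  912160860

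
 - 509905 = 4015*(  -  127 )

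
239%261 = 239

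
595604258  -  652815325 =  - 57211067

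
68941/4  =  68941/4 = 17235.25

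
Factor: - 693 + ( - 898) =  - 1591 = - 37^1*43^1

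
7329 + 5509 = 12838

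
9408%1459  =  654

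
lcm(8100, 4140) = 186300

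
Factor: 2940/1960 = 2^( - 1 )*3^1= 3/2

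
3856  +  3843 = 7699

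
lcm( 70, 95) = 1330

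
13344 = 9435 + 3909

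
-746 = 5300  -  6046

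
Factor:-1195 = -5^1*239^1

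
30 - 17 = 13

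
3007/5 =3007/5 = 601.40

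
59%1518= 59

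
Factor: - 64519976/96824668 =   -  2^1 *463^1*17419^1 *24206167^ ( - 1) = -  16129994/24206167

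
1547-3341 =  - 1794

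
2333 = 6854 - 4521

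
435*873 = 379755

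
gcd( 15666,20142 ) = 2238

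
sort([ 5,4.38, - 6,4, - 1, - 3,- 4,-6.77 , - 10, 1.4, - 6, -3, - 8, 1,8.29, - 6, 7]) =[ - 10, - 8, - 6.77,-6, - 6, - 6,-4,-3, - 3, -1,1 , 1.4,4,  4.38, 5,7,8.29]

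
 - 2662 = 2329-4991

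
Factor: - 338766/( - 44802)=3^(-1 )*19^( - 1 )*431^1= 431/57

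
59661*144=8591184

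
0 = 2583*0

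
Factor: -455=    - 5^1*7^1 * 13^1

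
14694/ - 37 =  - 14694/37 = -  397.14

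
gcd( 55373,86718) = 1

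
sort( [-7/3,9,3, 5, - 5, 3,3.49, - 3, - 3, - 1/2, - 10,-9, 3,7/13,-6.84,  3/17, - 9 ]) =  [ - 10, - 9, - 9,-6.84, - 5 ,-3, -3,-7/3, - 1/2,3/17,7/13,3, 3, 3,3.49,5 , 9 ] 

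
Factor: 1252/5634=2/9 = 2^1*3^(-2)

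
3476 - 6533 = -3057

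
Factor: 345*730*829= 2^1 * 3^1*5^2*23^1*73^1*829^1 =208783650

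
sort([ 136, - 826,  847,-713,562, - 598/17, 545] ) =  [  -  826 , - 713 , - 598/17,  136,545, 562, 847 ]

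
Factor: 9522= 2^1*3^2*23^2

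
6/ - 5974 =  - 1 + 2984/2987 = - 0.00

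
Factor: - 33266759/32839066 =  - 2^( - 1)*13^( - 2)*97157^( - 1 )*33266759^1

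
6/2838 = 1/473 = 0.00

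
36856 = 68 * 542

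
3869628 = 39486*98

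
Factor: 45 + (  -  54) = -9 = - 3^2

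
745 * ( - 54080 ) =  - 40289600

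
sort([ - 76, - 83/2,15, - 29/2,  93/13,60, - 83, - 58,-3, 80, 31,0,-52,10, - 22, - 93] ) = [ - 93,  -  83,  -  76, - 58, - 52,-83/2, -22,-29/2, - 3,  0,93/13, 10, 15,31, 60,80]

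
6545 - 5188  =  1357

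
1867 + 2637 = 4504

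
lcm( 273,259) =10101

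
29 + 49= 78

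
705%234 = 3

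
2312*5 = 11560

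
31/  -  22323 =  - 1  +  22292/22323=-0.00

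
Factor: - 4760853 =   -  3^1*1586951^1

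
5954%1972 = 38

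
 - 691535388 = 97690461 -789225849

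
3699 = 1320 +2379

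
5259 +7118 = 12377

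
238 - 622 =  - 384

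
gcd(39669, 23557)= 1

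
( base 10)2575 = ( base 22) 571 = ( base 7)10336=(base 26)3L1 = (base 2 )101000001111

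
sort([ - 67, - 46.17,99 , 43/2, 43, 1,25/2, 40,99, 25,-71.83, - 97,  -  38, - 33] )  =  [ - 97 , - 71.83, - 67, - 46.17, - 38, - 33,1,25/2,43/2 , 25, 40,43,99, 99] 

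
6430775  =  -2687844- - 9118619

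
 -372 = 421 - 793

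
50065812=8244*6073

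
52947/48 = 1103 + 1/16 = 1103.06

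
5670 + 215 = 5885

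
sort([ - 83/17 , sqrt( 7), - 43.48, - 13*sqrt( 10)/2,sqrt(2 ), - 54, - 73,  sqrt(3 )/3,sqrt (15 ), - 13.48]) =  [- 73, - 54, - 43.48,-13 * sqrt( 10 )/2, - 13.48, - 83/17,sqrt ( 3 )/3, sqrt (2 ), sqrt (7 ), sqrt(15 )]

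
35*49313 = 1725955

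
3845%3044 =801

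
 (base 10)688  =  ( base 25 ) 12D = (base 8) 1260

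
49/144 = 49/144 = 0.34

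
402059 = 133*3023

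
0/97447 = 0 = 0.00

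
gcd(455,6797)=7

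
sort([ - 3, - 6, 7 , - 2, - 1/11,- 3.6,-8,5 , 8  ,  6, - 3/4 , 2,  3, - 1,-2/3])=[ - 8,  -  6,-3.6, - 3, - 2,  -  1, - 3/4, - 2/3,-1/11, 2, 3,5,  6,  7,8]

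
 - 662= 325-987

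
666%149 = 70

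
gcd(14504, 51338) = 14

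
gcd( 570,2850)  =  570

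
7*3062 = 21434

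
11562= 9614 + 1948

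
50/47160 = 5/4716 = 0.00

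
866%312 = 242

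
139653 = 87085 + 52568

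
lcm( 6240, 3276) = 131040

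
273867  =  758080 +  - 484213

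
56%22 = 12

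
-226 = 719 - 945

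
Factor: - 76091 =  - 76091^1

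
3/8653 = 3/8653 = 0.00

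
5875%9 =7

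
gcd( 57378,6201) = 3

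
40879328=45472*899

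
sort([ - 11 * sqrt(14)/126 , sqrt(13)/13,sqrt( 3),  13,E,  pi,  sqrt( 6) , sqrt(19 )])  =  [-11*sqrt(14)/126,sqrt(13)/13 , sqrt( 3 ) , sqrt(6),E, pi,  sqrt( 19) , 13]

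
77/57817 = 77/57817 = 0.00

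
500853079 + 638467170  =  1139320249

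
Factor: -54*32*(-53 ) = 2^6*3^3*53^1 = 91584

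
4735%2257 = 221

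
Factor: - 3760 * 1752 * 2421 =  - 15948385920= -2^7*3^3* 5^1 * 47^1 * 73^1 *269^1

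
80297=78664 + 1633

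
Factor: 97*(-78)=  - 7566 = - 2^1*3^1* 13^1*97^1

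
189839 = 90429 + 99410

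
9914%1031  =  635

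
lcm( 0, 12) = 0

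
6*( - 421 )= - 2526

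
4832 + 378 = 5210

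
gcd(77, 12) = 1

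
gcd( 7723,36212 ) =1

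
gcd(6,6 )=6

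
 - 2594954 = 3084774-5679728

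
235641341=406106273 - 170464932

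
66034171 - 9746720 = 56287451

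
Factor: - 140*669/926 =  - 2^1 *3^1*5^1*7^1*223^1 * 463^( - 1) = - 46830/463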